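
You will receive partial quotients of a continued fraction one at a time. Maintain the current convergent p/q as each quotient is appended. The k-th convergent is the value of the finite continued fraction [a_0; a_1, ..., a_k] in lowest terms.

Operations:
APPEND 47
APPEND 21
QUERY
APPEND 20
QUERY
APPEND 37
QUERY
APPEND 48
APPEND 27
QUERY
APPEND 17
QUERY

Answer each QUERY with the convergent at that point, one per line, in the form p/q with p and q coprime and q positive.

APPEND 47: p_0 = 47·1 + 0 = 47, q_0 = 47·0 + 1 = 1 → 47/1
APPEND 21: p_1 = 21·47 + 1 = 988, q_1 = 21·1 + 0 = 21 → 988/21
APPEND 20: p_2 = 20·988 + 47 = 19807, q_2 = 20·21 + 1 = 421 → 19807/421
APPEND 37: p_3 = 37·19807 + 988 = 733847, q_3 = 37·421 + 21 = 15598 → 733847/15598
APPEND 48: p_4 = 48·733847 + 19807 = 35244463, q_4 = 48·15598 + 421 = 749125 → 35244463/749125
APPEND 27: p_5 = 27·35244463 + 733847 = 952334348, q_5 = 27·749125 + 15598 = 20241973 → 952334348/20241973
APPEND 17: p_6 = 17·952334348 + 35244463 = 16224928379, q_6 = 17·20241973 + 749125 = 344862666 → 16224928379/344862666

988/21
19807/421
733847/15598
952334348/20241973
16224928379/344862666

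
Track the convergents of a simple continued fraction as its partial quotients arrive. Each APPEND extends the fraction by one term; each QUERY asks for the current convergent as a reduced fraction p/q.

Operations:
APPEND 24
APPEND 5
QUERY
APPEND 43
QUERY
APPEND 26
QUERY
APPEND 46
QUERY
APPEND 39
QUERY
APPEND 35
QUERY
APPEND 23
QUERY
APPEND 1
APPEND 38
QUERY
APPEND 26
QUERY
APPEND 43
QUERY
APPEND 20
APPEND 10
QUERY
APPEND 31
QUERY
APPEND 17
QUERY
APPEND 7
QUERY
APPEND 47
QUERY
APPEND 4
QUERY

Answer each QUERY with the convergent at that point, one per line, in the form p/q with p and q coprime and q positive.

APPEND 24: p_0 = 24·1 + 0 = 24, q_0 = 24·0 + 1 = 1 → 24/1
APPEND 5: p_1 = 5·24 + 1 = 121, q_1 = 5·1 + 0 = 5 → 121/5
APPEND 43: p_2 = 43·121 + 24 = 5227, q_2 = 43·5 + 1 = 216 → 5227/216
APPEND 26: p_3 = 26·5227 + 121 = 136023, q_3 = 26·216 + 5 = 5621 → 136023/5621
APPEND 46: p_4 = 46·136023 + 5227 = 6262285, q_4 = 46·5621 + 216 = 258782 → 6262285/258782
APPEND 39: p_5 = 39·6262285 + 136023 = 244365138, q_5 = 39·258782 + 5621 = 10098119 → 244365138/10098119
APPEND 35: p_6 = 35·244365138 + 6262285 = 8559042115, q_6 = 35·10098119 + 258782 = 353692947 → 8559042115/353692947
APPEND 23: p_7 = 23·8559042115 + 244365138 = 197102333783, q_7 = 23·353692947 + 10098119 = 8145035900 → 197102333783/8145035900
APPEND 1: p_8 = 1·197102333783 + 8559042115 = 205661375898, q_8 = 1·8145035900 + 353692947 = 8498728847 → 205661375898/8498728847
APPEND 38: p_9 = 38·205661375898 + 197102333783 = 8012234617907, q_9 = 38·8498728847 + 8145035900 = 331096732086 → 8012234617907/331096732086
APPEND 26: p_10 = 26·8012234617907 + 205661375898 = 208523761441480, q_10 = 26·331096732086 + 8498728847 = 8617013763083 → 208523761441480/8617013763083
APPEND 43: p_11 = 43·208523761441480 + 8012234617907 = 8974533976601547, q_11 = 43·8617013763083 + 331096732086 = 370862688544655 → 8974533976601547/370862688544655
APPEND 20: p_12 = 20·8974533976601547 + 208523761441480 = 179699203293472420, q_12 = 20·370862688544655 + 8617013763083 = 7425870784656183 → 179699203293472420/7425870784656183
APPEND 10: p_13 = 10·179699203293472420 + 8974533976601547 = 1805966566911325747, q_13 = 10·7425870784656183 + 370862688544655 = 74629570535106485 → 1805966566911325747/74629570535106485
APPEND 31: p_14 = 31·1805966566911325747 + 179699203293472420 = 56164662777544570577, q_14 = 31·74629570535106485 + 7425870784656183 = 2320942557372957218 → 56164662777544570577/2320942557372957218
APPEND 17: p_15 = 17·56164662777544570577 + 1805966566911325747 = 956605233785169025556, q_15 = 17·2320942557372957218 + 74629570535106485 = 39530653045875379191 → 956605233785169025556/39530653045875379191
APPEND 7: p_16 = 7·956605233785169025556 + 56164662777544570577 = 6752401299273727749469, q_16 = 7·39530653045875379191 + 2320942557372957218 = 279035513878500611555 → 6752401299273727749469/279035513878500611555
APPEND 47: p_17 = 47·6752401299273727749469 + 956605233785169025556 = 318319466299650373250599, q_17 = 47·279035513878500611555 + 39530653045875379191 = 13154199805335404122276 → 318319466299650373250599/13154199805335404122276
APPEND 4: p_18 = 4·318319466299650373250599 + 6752401299273727749469 = 1280030266497875220751865, q_18 = 4·13154199805335404122276 + 279035513878500611555 = 52895834735220117100659 → 1280030266497875220751865/52895834735220117100659

121/5
5227/216
136023/5621
6262285/258782
244365138/10098119
8559042115/353692947
197102333783/8145035900
8012234617907/331096732086
208523761441480/8617013763083
8974533976601547/370862688544655
1805966566911325747/74629570535106485
56164662777544570577/2320942557372957218
956605233785169025556/39530653045875379191
6752401299273727749469/279035513878500611555
318319466299650373250599/13154199805335404122276
1280030266497875220751865/52895834735220117100659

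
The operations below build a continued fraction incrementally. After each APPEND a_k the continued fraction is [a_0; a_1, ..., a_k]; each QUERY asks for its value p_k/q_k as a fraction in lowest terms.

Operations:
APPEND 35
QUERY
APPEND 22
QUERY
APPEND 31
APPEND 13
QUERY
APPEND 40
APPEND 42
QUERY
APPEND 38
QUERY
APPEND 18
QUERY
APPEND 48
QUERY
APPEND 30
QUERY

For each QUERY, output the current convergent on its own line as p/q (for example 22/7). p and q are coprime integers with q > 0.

APPEND 35: p_0 = 35·1 + 0 = 35, q_0 = 35·0 + 1 = 1 → 35/1
APPEND 22: p_1 = 22·35 + 1 = 771, q_1 = 22·1 + 0 = 22 → 771/22
APPEND 31: p_2 = 31·771 + 35 = 23936, q_2 = 31·22 + 1 = 683 → 23936/683
APPEND 13: p_3 = 13·23936 + 771 = 311939, q_3 = 13·683 + 22 = 8901 → 311939/8901
APPEND 40: p_4 = 40·311939 + 23936 = 12501496, q_4 = 40·8901 + 683 = 356723 → 12501496/356723
APPEND 42: p_5 = 42·12501496 + 311939 = 525374771, q_5 = 42·356723 + 8901 = 14991267 → 525374771/14991267
APPEND 38: p_6 = 38·525374771 + 12501496 = 19976742794, q_6 = 38·14991267 + 356723 = 570024869 → 19976742794/570024869
APPEND 18: p_7 = 18·19976742794 + 525374771 = 360106745063, q_7 = 18·570024869 + 14991267 = 10275438909 → 360106745063/10275438909
APPEND 48: p_8 = 48·360106745063 + 19976742794 = 17305100505818, q_8 = 48·10275438909 + 570024869 = 493791092501 → 17305100505818/493791092501
APPEND 30: p_9 = 30·17305100505818 + 360106745063 = 519513121919603, q_9 = 30·493791092501 + 10275438909 = 14824008213939 → 519513121919603/14824008213939

35/1
771/22
311939/8901
525374771/14991267
19976742794/570024869
360106745063/10275438909
17305100505818/493791092501
519513121919603/14824008213939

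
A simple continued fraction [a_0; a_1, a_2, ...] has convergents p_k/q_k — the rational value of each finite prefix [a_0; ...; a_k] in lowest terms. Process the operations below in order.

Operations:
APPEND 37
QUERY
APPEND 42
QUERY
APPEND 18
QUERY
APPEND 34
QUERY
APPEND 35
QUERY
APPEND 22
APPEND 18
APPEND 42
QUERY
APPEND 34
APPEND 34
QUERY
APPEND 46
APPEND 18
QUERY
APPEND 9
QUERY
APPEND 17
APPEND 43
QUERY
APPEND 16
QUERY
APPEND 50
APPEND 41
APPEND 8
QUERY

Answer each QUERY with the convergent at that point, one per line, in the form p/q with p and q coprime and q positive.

APPEND 37: p_0 = 37·1 + 0 = 37, q_0 = 37·0 + 1 = 1 → 37/1
APPEND 42: p_1 = 42·37 + 1 = 1555, q_1 = 42·1 + 0 = 42 → 1555/42
APPEND 18: p_2 = 18·1555 + 37 = 28027, q_2 = 18·42 + 1 = 757 → 28027/757
APPEND 34: p_3 = 34·28027 + 1555 = 954473, q_3 = 34·757 + 42 = 25780 → 954473/25780
APPEND 35: p_4 = 35·954473 + 28027 = 33434582, q_4 = 35·25780 + 757 = 903057 → 33434582/903057
APPEND 22: p_5 = 22·33434582 + 954473 = 736515277, q_5 = 22·903057 + 25780 = 19893034 → 736515277/19893034
APPEND 18: p_6 = 18·736515277 + 33434582 = 13290709568, q_6 = 18·19893034 + 903057 = 358977669 → 13290709568/358977669
APPEND 42: p_7 = 42·13290709568 + 736515277 = 558946317133, q_7 = 42·358977669 + 19893034 = 15096955132 → 558946317133/15096955132
APPEND 34: p_8 = 34·558946317133 + 13290709568 = 19017465492090, q_8 = 34·15096955132 + 358977669 = 513655452157 → 19017465492090/513655452157
APPEND 34: p_9 = 34·19017465492090 + 558946317133 = 647152773048193, q_9 = 34·513655452157 + 15096955132 = 17479382328470 → 647152773048193/17479382328470
APPEND 46: p_10 = 46·647152773048193 + 19017465492090 = 29788045025708968, q_10 = 46·17479382328470 + 513655452157 = 804565242561777 → 29788045025708968/804565242561777
APPEND 18: p_11 = 18·29788045025708968 + 647152773048193 = 536831963235809617, q_11 = 18·804565242561777 + 17479382328470 = 14499653748440456 → 536831963235809617/14499653748440456
APPEND 9: p_12 = 9·536831963235809617 + 29788045025708968 = 4861275714147995521, q_12 = 9·14499653748440456 + 804565242561777 = 131301448978525881 → 4861275714147995521/131301448978525881
APPEND 17: p_13 = 17·4861275714147995521 + 536831963235809617 = 83178519103751733474, q_13 = 17·131301448978525881 + 14499653748440456 = 2246624286383380433 → 83178519103751733474/2246624286383380433
APPEND 43: p_14 = 43·83178519103751733474 + 4861275714147995521 = 3581537597175472534903, q_14 = 43·2246624286383380433 + 131301448978525881 = 96736145763463884500 → 3581537597175472534903/96736145763463884500
APPEND 16: p_15 = 16·3581537597175472534903 + 83178519103751733474 = 57387780073911312291922, q_15 = 16·96736145763463884500 + 2246624286383380433 = 1550024956501805532433 → 57387780073911312291922/1550024956501805532433
APPEND 50: p_16 = 50·57387780073911312291922 + 3581537597175472534903 = 2872970541292741087131003, q_16 = 50·1550024956501805532433 + 96736145763463884500 = 77597983970853740506150 → 2872970541292741087131003/77597983970853740506150
APPEND 41: p_17 = 41·2872970541292741087131003 + 57387780073911312291922 = 117849179973076295884663045, q_17 = 41·77597983970853740506150 + 1550024956501805532433 = 3183067367761505166284583 → 117849179973076295884663045/3183067367761505166284583
APPEND 8: p_18 = 8·117849179973076295884663045 + 2872970541292741087131003 = 945666410325903108164435363, q_18 = 8·3183067367761505166284583 + 77597983970853740506150 = 25542136926062895070782814 → 945666410325903108164435363/25542136926062895070782814

37/1
1555/42
28027/757
954473/25780
33434582/903057
558946317133/15096955132
647152773048193/17479382328470
536831963235809617/14499653748440456
4861275714147995521/131301448978525881
3581537597175472534903/96736145763463884500
57387780073911312291922/1550024956501805532433
945666410325903108164435363/25542136926062895070782814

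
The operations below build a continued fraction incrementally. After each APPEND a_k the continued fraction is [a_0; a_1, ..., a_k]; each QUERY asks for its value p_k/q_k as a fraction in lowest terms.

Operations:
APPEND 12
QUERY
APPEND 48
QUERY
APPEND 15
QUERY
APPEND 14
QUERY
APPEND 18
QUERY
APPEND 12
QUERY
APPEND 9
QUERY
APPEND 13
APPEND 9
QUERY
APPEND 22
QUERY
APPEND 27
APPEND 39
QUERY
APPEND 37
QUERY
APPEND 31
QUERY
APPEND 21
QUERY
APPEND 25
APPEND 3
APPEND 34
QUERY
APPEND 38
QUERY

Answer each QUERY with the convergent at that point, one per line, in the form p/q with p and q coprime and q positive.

APPEND 12: p_0 = 12·1 + 0 = 12, q_0 = 12·0 + 1 = 1 → 12/1
APPEND 48: p_1 = 48·12 + 1 = 577, q_1 = 48·1 + 0 = 48 → 577/48
APPEND 15: p_2 = 15·577 + 12 = 8667, q_2 = 15·48 + 1 = 721 → 8667/721
APPEND 14: p_3 = 14·8667 + 577 = 121915, q_3 = 14·721 + 48 = 10142 → 121915/10142
APPEND 18: p_4 = 18·121915 + 8667 = 2203137, q_4 = 18·10142 + 721 = 183277 → 2203137/183277
APPEND 12: p_5 = 12·2203137 + 121915 = 26559559, q_5 = 12·183277 + 10142 = 2209466 → 26559559/2209466
APPEND 9: p_6 = 9·26559559 + 2203137 = 241239168, q_6 = 9·2209466 + 183277 = 20068471 → 241239168/20068471
APPEND 13: p_7 = 13·241239168 + 26559559 = 3162668743, q_7 = 13·20068471 + 2209466 = 263099589 → 3162668743/263099589
APPEND 9: p_8 = 9·3162668743 + 241239168 = 28705257855, q_8 = 9·263099589 + 20068471 = 2387964772 → 28705257855/2387964772
APPEND 22: p_9 = 22·28705257855 + 3162668743 = 634678341553, q_9 = 22·2387964772 + 263099589 = 52798324573 → 634678341553/52798324573
APPEND 27: p_10 = 27·634678341553 + 28705257855 = 17165020479786, q_10 = 27·52798324573 + 2387964772 = 1427942728243 → 17165020479786/1427942728243
APPEND 39: p_11 = 39·17165020479786 + 634678341553 = 670070477053207, q_11 = 39·1427942728243 + 52798324573 = 55742564726050 → 670070477053207/55742564726050
APPEND 37: p_12 = 37·670070477053207 + 17165020479786 = 24809772671448445, q_12 = 37·55742564726050 + 1427942728243 = 2063902837592093 → 24809772671448445/2063902837592093
APPEND 31: p_13 = 31·24809772671448445 + 670070477053207 = 769773023291955002, q_13 = 31·2063902837592093 + 55742564726050 = 64036730530080933 → 769773023291955002/64036730530080933
APPEND 21: p_14 = 21·769773023291955002 + 24809772671448445 = 16190043261802503487, q_14 = 21·64036730530080933 + 2063902837592093 = 1346835243969291686 → 16190043261802503487/1346835243969291686
APPEND 25: p_15 = 25·16190043261802503487 + 769773023291955002 = 405520854568354542177, q_15 = 25·1346835243969291686 + 64036730530080933 = 33734917829762373083 → 405520854568354542177/33734917829762373083
APPEND 3: p_16 = 3·405520854568354542177 + 16190043261802503487 = 1232752606966866130018, q_16 = 3·33734917829762373083 + 1346835243969291686 = 102551588733256410935 → 1232752606966866130018/102551588733256410935
APPEND 34: p_17 = 34·1232752606966866130018 + 405520854568354542177 = 42319109491441802962789, q_17 = 34·102551588733256410935 + 33734917829762373083 = 3520488934760480344873 → 42319109491441802962789/3520488934760480344873
APPEND 38: p_18 = 38·42319109491441802962789 + 1232752606966866130018 = 1609358913281755378716000, q_18 = 38·3520488934760480344873 + 102551588733256410935 = 133881131109631509516109 → 1609358913281755378716000/133881131109631509516109

12/1
577/48
8667/721
121915/10142
2203137/183277
26559559/2209466
241239168/20068471
28705257855/2387964772
634678341553/52798324573
670070477053207/55742564726050
24809772671448445/2063902837592093
769773023291955002/64036730530080933
16190043261802503487/1346835243969291686
42319109491441802962789/3520488934760480344873
1609358913281755378716000/133881131109631509516109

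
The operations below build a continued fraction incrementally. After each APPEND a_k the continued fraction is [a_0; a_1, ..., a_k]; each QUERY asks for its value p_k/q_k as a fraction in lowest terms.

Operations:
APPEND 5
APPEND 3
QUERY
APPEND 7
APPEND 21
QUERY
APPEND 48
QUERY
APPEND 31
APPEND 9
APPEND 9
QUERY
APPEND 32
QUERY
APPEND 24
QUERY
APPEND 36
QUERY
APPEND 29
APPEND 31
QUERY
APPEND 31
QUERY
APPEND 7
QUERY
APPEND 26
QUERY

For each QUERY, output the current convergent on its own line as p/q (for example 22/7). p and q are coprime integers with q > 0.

APPEND 5: p_0 = 5·1 + 0 = 5, q_0 = 5·0 + 1 = 1 → 5/1
APPEND 3: p_1 = 3·5 + 1 = 16, q_1 = 3·1 + 0 = 3 → 16/3
APPEND 7: p_2 = 7·16 + 5 = 117, q_2 = 7·3 + 1 = 22 → 117/22
APPEND 21: p_3 = 21·117 + 16 = 2473, q_3 = 21·22 + 3 = 465 → 2473/465
APPEND 48: p_4 = 48·2473 + 117 = 118821, q_4 = 48·465 + 22 = 22342 → 118821/22342
APPEND 31: p_5 = 31·118821 + 2473 = 3685924, q_5 = 31·22342 + 465 = 693067 → 3685924/693067
APPEND 9: p_6 = 9·3685924 + 118821 = 33292137, q_6 = 9·693067 + 22342 = 6259945 → 33292137/6259945
APPEND 9: p_7 = 9·33292137 + 3685924 = 303315157, q_7 = 9·6259945 + 693067 = 57032572 → 303315157/57032572
APPEND 32: p_8 = 32·303315157 + 33292137 = 9739377161, q_8 = 32·57032572 + 6259945 = 1831302249 → 9739377161/1831302249
APPEND 24: p_9 = 24·9739377161 + 303315157 = 234048367021, q_9 = 24·1831302249 + 57032572 = 44008286548 → 234048367021/44008286548
APPEND 36: p_10 = 36·234048367021 + 9739377161 = 8435480589917, q_10 = 36·44008286548 + 1831302249 = 1586129617977 → 8435480589917/1586129617977
APPEND 29: p_11 = 29·8435480589917 + 234048367021 = 244862985474614, q_11 = 29·1586129617977 + 44008286548 = 46041767207881 → 244862985474614/46041767207881
APPEND 31: p_12 = 31·244862985474614 + 8435480589917 = 7599188030302951, q_12 = 31·46041767207881 + 1586129617977 = 1428880913062288 → 7599188030302951/1428880913062288
APPEND 31: p_13 = 31·7599188030302951 + 244862985474614 = 235819691924866095, q_13 = 31·1428880913062288 + 46041767207881 = 44341350072138809 → 235819691924866095/44341350072138809
APPEND 7: p_14 = 7·235819691924866095 + 7599188030302951 = 1658337031504365616, q_14 = 7·44341350072138809 + 1428880913062288 = 311818331418033951 → 1658337031504365616/311818331418033951
APPEND 26: p_15 = 26·1658337031504365616 + 235819691924866095 = 43352582511038372111, q_15 = 26·311818331418033951 + 44341350072138809 = 8151617966941021535 → 43352582511038372111/8151617966941021535

16/3
2473/465
118821/22342
303315157/57032572
9739377161/1831302249
234048367021/44008286548
8435480589917/1586129617977
7599188030302951/1428880913062288
235819691924866095/44341350072138809
1658337031504365616/311818331418033951
43352582511038372111/8151617966941021535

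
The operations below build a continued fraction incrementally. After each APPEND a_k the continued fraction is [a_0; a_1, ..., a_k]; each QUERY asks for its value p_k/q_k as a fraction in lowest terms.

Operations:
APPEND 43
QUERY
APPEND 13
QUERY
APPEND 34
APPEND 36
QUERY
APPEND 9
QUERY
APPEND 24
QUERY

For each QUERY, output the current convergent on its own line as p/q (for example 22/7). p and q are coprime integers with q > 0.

APPEND 43: p_0 = 43·1 + 0 = 43, q_0 = 43·0 + 1 = 1 → 43/1
APPEND 13: p_1 = 13·43 + 1 = 560, q_1 = 13·1 + 0 = 13 → 560/13
APPEND 34: p_2 = 34·560 + 43 = 19083, q_2 = 34·13 + 1 = 443 → 19083/443
APPEND 36: p_3 = 36·19083 + 560 = 687548, q_3 = 36·443 + 13 = 15961 → 687548/15961
APPEND 9: p_4 = 9·687548 + 19083 = 6207015, q_4 = 9·15961 + 443 = 144092 → 6207015/144092
APPEND 24: p_5 = 24·6207015 + 687548 = 149655908, q_5 = 24·144092 + 15961 = 3474169 → 149655908/3474169

43/1
560/13
687548/15961
6207015/144092
149655908/3474169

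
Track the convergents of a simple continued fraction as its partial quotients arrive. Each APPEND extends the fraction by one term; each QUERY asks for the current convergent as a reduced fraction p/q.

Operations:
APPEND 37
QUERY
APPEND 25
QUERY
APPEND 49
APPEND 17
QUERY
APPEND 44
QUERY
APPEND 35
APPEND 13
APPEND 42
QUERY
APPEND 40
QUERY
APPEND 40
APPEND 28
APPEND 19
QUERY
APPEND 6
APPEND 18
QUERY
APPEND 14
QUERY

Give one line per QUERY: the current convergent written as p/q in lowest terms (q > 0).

APPEND 37: p_0 = 37·1 + 0 = 37, q_0 = 37·0 + 1 = 1 → 37/1
APPEND 25: p_1 = 25·37 + 1 = 926, q_1 = 25·1 + 0 = 25 → 926/25
APPEND 49: p_2 = 49·926 + 37 = 45411, q_2 = 49·25 + 1 = 1226 → 45411/1226
APPEND 17: p_3 = 17·45411 + 926 = 772913, q_3 = 17·1226 + 25 = 20867 → 772913/20867
APPEND 44: p_4 = 44·772913 + 45411 = 34053583, q_4 = 44·20867 + 1226 = 919374 → 34053583/919374
APPEND 35: p_5 = 35·34053583 + 772913 = 1192648318, q_5 = 35·919374 + 20867 = 32198957 → 1192648318/32198957
APPEND 13: p_6 = 13·1192648318 + 34053583 = 15538481717, q_6 = 13·32198957 + 919374 = 419505815 → 15538481717/419505815
APPEND 42: p_7 = 42·15538481717 + 1192648318 = 653808880432, q_7 = 42·419505815 + 32198957 = 17651443187 → 653808880432/17651443187
APPEND 40: p_8 = 40·653808880432 + 15538481717 = 26167893698997, q_8 = 40·17651443187 + 419505815 = 706477233295 → 26167893698997/706477233295
APPEND 40: p_9 = 40·26167893698997 + 653808880432 = 1047369556840312, q_9 = 40·706477233295 + 17651443187 = 28276740774987 → 1047369556840312/28276740774987
APPEND 28: p_10 = 28·1047369556840312 + 26167893698997 = 29352515485227733, q_10 = 28·28276740774987 + 706477233295 = 792455218932931 → 29352515485227733/792455218932931
APPEND 19: p_11 = 19·29352515485227733 + 1047369556840312 = 558745163776167239, q_11 = 19·792455218932931 + 28276740774987 = 15084925900500676 → 558745163776167239/15084925900500676
APPEND 6: p_12 = 6·558745163776167239 + 29352515485227733 = 3381823498142231167, q_12 = 6·15084925900500676 + 792455218932931 = 91302010621936987 → 3381823498142231167/91302010621936987
APPEND 18: p_13 = 18·3381823498142231167 + 558745163776167239 = 61431568130336328245, q_13 = 18·91302010621936987 + 15084925900500676 = 1658521117095366442 → 61431568130336328245/1658521117095366442
APPEND 14: p_14 = 14·61431568130336328245 + 3381823498142231167 = 863423777322850826597, q_14 = 14·1658521117095366442 + 91302010621936987 = 23310597649957067175 → 863423777322850826597/23310597649957067175

37/1
926/25
772913/20867
34053583/919374
653808880432/17651443187
26167893698997/706477233295
558745163776167239/15084925900500676
61431568130336328245/1658521117095366442
863423777322850826597/23310597649957067175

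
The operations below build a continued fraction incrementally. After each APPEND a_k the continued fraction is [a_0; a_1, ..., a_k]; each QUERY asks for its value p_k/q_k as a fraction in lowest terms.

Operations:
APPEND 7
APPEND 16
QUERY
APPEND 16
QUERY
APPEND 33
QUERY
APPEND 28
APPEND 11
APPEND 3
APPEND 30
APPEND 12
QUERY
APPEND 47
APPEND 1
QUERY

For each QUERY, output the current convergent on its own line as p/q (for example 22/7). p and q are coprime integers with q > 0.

APPEND 7: p_0 = 7·1 + 0 = 7, q_0 = 7·0 + 1 = 1 → 7/1
APPEND 16: p_1 = 16·7 + 1 = 113, q_1 = 16·1 + 0 = 16 → 113/16
APPEND 16: p_2 = 16·113 + 7 = 1815, q_2 = 16·16 + 1 = 257 → 1815/257
APPEND 33: p_3 = 33·1815 + 113 = 60008, q_3 = 33·257 + 16 = 8497 → 60008/8497
APPEND 28: p_4 = 28·60008 + 1815 = 1682039, q_4 = 28·8497 + 257 = 238173 → 1682039/238173
APPEND 11: p_5 = 11·1682039 + 60008 = 18562437, q_5 = 11·238173 + 8497 = 2628400 → 18562437/2628400
APPEND 3: p_6 = 3·18562437 + 1682039 = 57369350, q_6 = 3·2628400 + 238173 = 8123373 → 57369350/8123373
APPEND 30: p_7 = 30·57369350 + 18562437 = 1739642937, q_7 = 30·8123373 + 2628400 = 246329590 → 1739642937/246329590
APPEND 12: p_8 = 12·1739642937 + 57369350 = 20933084594, q_8 = 12·246329590 + 8123373 = 2964078453 → 20933084594/2964078453
APPEND 47: p_9 = 47·20933084594 + 1739642937 = 985594618855, q_9 = 47·2964078453 + 246329590 = 139558016881 → 985594618855/139558016881
APPEND 1: p_10 = 1·985594618855 + 20933084594 = 1006527703449, q_10 = 1·139558016881 + 2964078453 = 142522095334 → 1006527703449/142522095334

113/16
1815/257
60008/8497
20933084594/2964078453
1006527703449/142522095334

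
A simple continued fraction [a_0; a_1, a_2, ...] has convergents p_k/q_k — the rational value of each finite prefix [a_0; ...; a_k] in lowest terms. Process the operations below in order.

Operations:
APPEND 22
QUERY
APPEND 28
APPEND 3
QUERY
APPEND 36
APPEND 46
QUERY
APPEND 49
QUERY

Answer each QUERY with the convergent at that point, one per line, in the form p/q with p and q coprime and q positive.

APPEND 22: p_0 = 22·1 + 0 = 22, q_0 = 22·0 + 1 = 1 → 22/1
APPEND 28: p_1 = 28·22 + 1 = 617, q_1 = 28·1 + 0 = 28 → 617/28
APPEND 3: p_2 = 3·617 + 22 = 1873, q_2 = 3·28 + 1 = 85 → 1873/85
APPEND 36: p_3 = 36·1873 + 617 = 68045, q_3 = 36·85 + 28 = 3088 → 68045/3088
APPEND 46: p_4 = 46·68045 + 1873 = 3131943, q_4 = 46·3088 + 85 = 142133 → 3131943/142133
APPEND 49: p_5 = 49·3131943 + 68045 = 153533252, q_5 = 49·142133 + 3088 = 6967605 → 153533252/6967605

22/1
1873/85
3131943/142133
153533252/6967605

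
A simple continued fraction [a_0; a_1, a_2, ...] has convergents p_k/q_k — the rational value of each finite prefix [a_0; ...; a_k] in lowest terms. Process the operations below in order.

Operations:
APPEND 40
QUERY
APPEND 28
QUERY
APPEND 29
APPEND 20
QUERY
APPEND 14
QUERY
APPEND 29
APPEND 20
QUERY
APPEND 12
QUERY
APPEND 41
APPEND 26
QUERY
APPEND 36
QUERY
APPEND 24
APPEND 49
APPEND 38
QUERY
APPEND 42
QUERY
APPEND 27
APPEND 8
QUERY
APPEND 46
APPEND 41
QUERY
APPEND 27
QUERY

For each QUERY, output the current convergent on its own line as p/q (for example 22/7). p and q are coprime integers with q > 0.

40/1
1121/28
652101/16288
9161963/228845
5336142523/133284705
64300059304/1606069253
68746902982966/1717141295281
2477530145960763/61883068754194
110997549512001409908/2772466360983290003
4664816501084101199521/116516507673145335233
1013153161131345971575321/25306261895960404065585
1916988517821079940448306702/47882013642792254672751949
51805421087624279089530542695/1293981605120778590658660827

APPEND 40: p_0 = 40·1 + 0 = 40, q_0 = 40·0 + 1 = 1 → 40/1
APPEND 28: p_1 = 28·40 + 1 = 1121, q_1 = 28·1 + 0 = 28 → 1121/28
APPEND 29: p_2 = 29·1121 + 40 = 32549, q_2 = 29·28 + 1 = 813 → 32549/813
APPEND 20: p_3 = 20·32549 + 1121 = 652101, q_3 = 20·813 + 28 = 16288 → 652101/16288
APPEND 14: p_4 = 14·652101 + 32549 = 9161963, q_4 = 14·16288 + 813 = 228845 → 9161963/228845
APPEND 29: p_5 = 29·9161963 + 652101 = 266349028, q_5 = 29·228845 + 16288 = 6652793 → 266349028/6652793
APPEND 20: p_6 = 20·266349028 + 9161963 = 5336142523, q_6 = 20·6652793 + 228845 = 133284705 → 5336142523/133284705
APPEND 12: p_7 = 12·5336142523 + 266349028 = 64300059304, q_7 = 12·133284705 + 6652793 = 1606069253 → 64300059304/1606069253
APPEND 41: p_8 = 41·64300059304 + 5336142523 = 2641638573987, q_8 = 41·1606069253 + 133284705 = 65982124078 → 2641638573987/65982124078
APPEND 26: p_9 = 26·2641638573987 + 64300059304 = 68746902982966, q_9 = 26·65982124078 + 1606069253 = 1717141295281 → 68746902982966/1717141295281
APPEND 36: p_10 = 36·68746902982966 + 2641638573987 = 2477530145960763, q_10 = 36·1717141295281 + 65982124078 = 61883068754194 → 2477530145960763/61883068754194
APPEND 24: p_11 = 24·2477530145960763 + 68746902982966 = 59529470406041278, q_11 = 24·61883068754194 + 1717141295281 = 1486910791395937 → 59529470406041278/1486910791395937
APPEND 49: p_12 = 49·59529470406041278 + 2477530145960763 = 2919421580041983385, q_12 = 49·1486910791395937 + 61883068754194 = 72920511847155107 → 2919421580041983385/72920511847155107
APPEND 38: p_13 = 38·2919421580041983385 + 59529470406041278 = 110997549512001409908, q_13 = 38·72920511847155107 + 1486910791395937 = 2772466360983290003 → 110997549512001409908/2772466360983290003
APPEND 42: p_14 = 42·110997549512001409908 + 2919421580041983385 = 4664816501084101199521, q_14 = 42·2772466360983290003 + 72920511847155107 = 116516507673145335233 → 4664816501084101199521/116516507673145335233
APPEND 27: p_15 = 27·4664816501084101199521 + 110997549512001409908 = 126061043078782733796975, q_15 = 27·116516507673145335233 + 2772466360983290003 = 3148718173535907341294 → 126061043078782733796975/3148718173535907341294
APPEND 8: p_16 = 8·126061043078782733796975 + 4664816501084101199521 = 1013153161131345971575321, q_16 = 8·3148718173535907341294 + 116516507673145335233 = 25306261895960404065585 → 1013153161131345971575321/25306261895960404065585
APPEND 46: p_17 = 46·1013153161131345971575321 + 126061043078782733796975 = 46731106455120697426261741, q_17 = 46·25306261895960404065585 + 3148718173535907341294 = 1167236765387714494358204 → 46731106455120697426261741/1167236765387714494358204
APPEND 41: p_18 = 41·46731106455120697426261741 + 1013153161131345971575321 = 1916988517821079940448306702, q_18 = 41·1167236765387714494358204 + 25306261895960404065585 = 47882013642792254672751949 → 1916988517821079940448306702/47882013642792254672751949
APPEND 27: p_19 = 27·1916988517821079940448306702 + 46731106455120697426261741 = 51805421087624279089530542695, q_19 = 27·47882013642792254672751949 + 1167236765387714494358204 = 1293981605120778590658660827 → 51805421087624279089530542695/1293981605120778590658660827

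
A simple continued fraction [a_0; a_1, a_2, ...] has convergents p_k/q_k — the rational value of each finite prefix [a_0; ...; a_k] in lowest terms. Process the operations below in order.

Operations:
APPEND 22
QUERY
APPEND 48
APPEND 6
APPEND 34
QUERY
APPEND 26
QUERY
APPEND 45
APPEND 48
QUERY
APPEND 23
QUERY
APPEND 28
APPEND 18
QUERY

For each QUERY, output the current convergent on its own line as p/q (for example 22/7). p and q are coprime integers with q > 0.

22/1
217433/9874
5659622/257013
12240879926/555879045
281795138721/12796793494
142526880892773/6472386537280

APPEND 22: p_0 = 22·1 + 0 = 22, q_0 = 22·0 + 1 = 1 → 22/1
APPEND 48: p_1 = 48·22 + 1 = 1057, q_1 = 48·1 + 0 = 48 → 1057/48
APPEND 6: p_2 = 6·1057 + 22 = 6364, q_2 = 6·48 + 1 = 289 → 6364/289
APPEND 34: p_3 = 34·6364 + 1057 = 217433, q_3 = 34·289 + 48 = 9874 → 217433/9874
APPEND 26: p_4 = 26·217433 + 6364 = 5659622, q_4 = 26·9874 + 289 = 257013 → 5659622/257013
APPEND 45: p_5 = 45·5659622 + 217433 = 254900423, q_5 = 45·257013 + 9874 = 11575459 → 254900423/11575459
APPEND 48: p_6 = 48·254900423 + 5659622 = 12240879926, q_6 = 48·11575459 + 257013 = 555879045 → 12240879926/555879045
APPEND 23: p_7 = 23·12240879926 + 254900423 = 281795138721, q_7 = 23·555879045 + 11575459 = 12796793494 → 281795138721/12796793494
APPEND 28: p_8 = 28·281795138721 + 12240879926 = 7902504764114, q_8 = 28·12796793494 + 555879045 = 358866096877 → 7902504764114/358866096877
APPEND 18: p_9 = 18·7902504764114 + 281795138721 = 142526880892773, q_9 = 18·358866096877 + 12796793494 = 6472386537280 → 142526880892773/6472386537280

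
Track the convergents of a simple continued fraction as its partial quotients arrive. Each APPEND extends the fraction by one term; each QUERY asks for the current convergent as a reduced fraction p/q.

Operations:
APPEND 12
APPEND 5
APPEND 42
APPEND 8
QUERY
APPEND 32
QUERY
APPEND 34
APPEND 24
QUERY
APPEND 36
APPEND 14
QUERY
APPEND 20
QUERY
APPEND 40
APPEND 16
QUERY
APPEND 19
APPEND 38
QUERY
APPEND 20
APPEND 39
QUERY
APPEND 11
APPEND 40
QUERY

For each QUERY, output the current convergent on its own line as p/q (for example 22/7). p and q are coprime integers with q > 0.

20653/1693
663470/54387
542550662/44474811
274304185172/22485691469
5505638105905/451316773427
3533502892847857/289653822830211
2563101585009012747/210106569858127415
2004409263028947650952/164308569473023210877
885997660545964825493632/72628385253401354031077

APPEND 12: p_0 = 12·1 + 0 = 12, q_0 = 12·0 + 1 = 1 → 12/1
APPEND 5: p_1 = 5·12 + 1 = 61, q_1 = 5·1 + 0 = 5 → 61/5
APPEND 42: p_2 = 42·61 + 12 = 2574, q_2 = 42·5 + 1 = 211 → 2574/211
APPEND 8: p_3 = 8·2574 + 61 = 20653, q_3 = 8·211 + 5 = 1693 → 20653/1693
APPEND 32: p_4 = 32·20653 + 2574 = 663470, q_4 = 32·1693 + 211 = 54387 → 663470/54387
APPEND 34: p_5 = 34·663470 + 20653 = 22578633, q_5 = 34·54387 + 1693 = 1850851 → 22578633/1850851
APPEND 24: p_6 = 24·22578633 + 663470 = 542550662, q_6 = 24·1850851 + 54387 = 44474811 → 542550662/44474811
APPEND 36: p_7 = 36·542550662 + 22578633 = 19554402465, q_7 = 36·44474811 + 1850851 = 1602944047 → 19554402465/1602944047
APPEND 14: p_8 = 14·19554402465 + 542550662 = 274304185172, q_8 = 14·1602944047 + 44474811 = 22485691469 → 274304185172/22485691469
APPEND 20: p_9 = 20·274304185172 + 19554402465 = 5505638105905, q_9 = 20·22485691469 + 1602944047 = 451316773427 → 5505638105905/451316773427
APPEND 40: p_10 = 40·5505638105905 + 274304185172 = 220499828421372, q_10 = 40·451316773427 + 22485691469 = 18075156628549 → 220499828421372/18075156628549
APPEND 16: p_11 = 16·220499828421372 + 5505638105905 = 3533502892847857, q_11 = 16·18075156628549 + 451316773427 = 289653822830211 → 3533502892847857/289653822830211
APPEND 19: p_12 = 19·3533502892847857 + 220499828421372 = 67357054792530655, q_12 = 19·289653822830211 + 18075156628549 = 5521497790402558 → 67357054792530655/5521497790402558
APPEND 38: p_13 = 38·67357054792530655 + 3533502892847857 = 2563101585009012747, q_13 = 38·5521497790402558 + 289653822830211 = 210106569858127415 → 2563101585009012747/210106569858127415
APPEND 20: p_14 = 20·2563101585009012747 + 67357054792530655 = 51329388754972785595, q_14 = 20·210106569858127415 + 5521497790402558 = 4207652894952950858 → 51329388754972785595/4207652894952950858
APPEND 39: p_15 = 39·51329388754972785595 + 2563101585009012747 = 2004409263028947650952, q_15 = 39·4207652894952950858 + 210106569858127415 = 164308569473023210877 → 2004409263028947650952/164308569473023210877
APPEND 11: p_16 = 11·2004409263028947650952 + 51329388754972785595 = 22099831282073396946067, q_16 = 11·164308569473023210877 + 4207652894952950858 = 1811601917098208270505 → 22099831282073396946067/1811601917098208270505
APPEND 40: p_17 = 40·22099831282073396946067 + 2004409263028947650952 = 885997660545964825493632, q_17 = 40·1811601917098208270505 + 164308569473023210877 = 72628385253401354031077 → 885997660545964825493632/72628385253401354031077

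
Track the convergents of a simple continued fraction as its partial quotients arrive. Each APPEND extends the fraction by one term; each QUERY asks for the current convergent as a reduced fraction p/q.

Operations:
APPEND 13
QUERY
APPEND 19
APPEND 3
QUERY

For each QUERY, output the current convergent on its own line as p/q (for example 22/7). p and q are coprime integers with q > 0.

APPEND 13: p_0 = 13·1 + 0 = 13, q_0 = 13·0 + 1 = 1 → 13/1
APPEND 19: p_1 = 19·13 + 1 = 248, q_1 = 19·1 + 0 = 19 → 248/19
APPEND 3: p_2 = 3·248 + 13 = 757, q_2 = 3·19 + 1 = 58 → 757/58

13/1
757/58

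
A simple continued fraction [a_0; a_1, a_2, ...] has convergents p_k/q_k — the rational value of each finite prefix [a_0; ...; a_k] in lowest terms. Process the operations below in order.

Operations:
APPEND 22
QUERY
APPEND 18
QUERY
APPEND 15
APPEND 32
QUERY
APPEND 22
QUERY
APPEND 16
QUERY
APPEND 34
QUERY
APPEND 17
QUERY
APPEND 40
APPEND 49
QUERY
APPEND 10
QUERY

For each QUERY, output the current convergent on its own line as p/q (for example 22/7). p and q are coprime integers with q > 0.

22/1
397/18
191661/8690
4222519/191451
67751965/3071906
2307789329/104636255
39300170558/1781888241
77180716141359/3499410017096
773381476025239/35065480336855

APPEND 22: p_0 = 22·1 + 0 = 22, q_0 = 22·0 + 1 = 1 → 22/1
APPEND 18: p_1 = 18·22 + 1 = 397, q_1 = 18·1 + 0 = 18 → 397/18
APPEND 15: p_2 = 15·397 + 22 = 5977, q_2 = 15·18 + 1 = 271 → 5977/271
APPEND 32: p_3 = 32·5977 + 397 = 191661, q_3 = 32·271 + 18 = 8690 → 191661/8690
APPEND 22: p_4 = 22·191661 + 5977 = 4222519, q_4 = 22·8690 + 271 = 191451 → 4222519/191451
APPEND 16: p_5 = 16·4222519 + 191661 = 67751965, q_5 = 16·191451 + 8690 = 3071906 → 67751965/3071906
APPEND 34: p_6 = 34·67751965 + 4222519 = 2307789329, q_6 = 34·3071906 + 191451 = 104636255 → 2307789329/104636255
APPEND 17: p_7 = 17·2307789329 + 67751965 = 39300170558, q_7 = 17·104636255 + 3071906 = 1781888241 → 39300170558/1781888241
APPEND 40: p_8 = 40·39300170558 + 2307789329 = 1574314611649, q_8 = 40·1781888241 + 104636255 = 71380165895 → 1574314611649/71380165895
APPEND 49: p_9 = 49·1574314611649 + 39300170558 = 77180716141359, q_9 = 49·71380165895 + 1781888241 = 3499410017096 → 77180716141359/3499410017096
APPEND 10: p_10 = 10·77180716141359 + 1574314611649 = 773381476025239, q_10 = 10·3499410017096 + 71380165895 = 35065480336855 → 773381476025239/35065480336855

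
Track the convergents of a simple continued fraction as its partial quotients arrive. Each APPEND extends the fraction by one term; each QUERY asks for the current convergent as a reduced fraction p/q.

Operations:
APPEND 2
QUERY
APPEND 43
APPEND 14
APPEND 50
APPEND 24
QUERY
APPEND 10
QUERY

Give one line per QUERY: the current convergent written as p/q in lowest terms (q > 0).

2/1
1467308/725235
14734167/7282543

APPEND 2: p_0 = 2·1 + 0 = 2, q_0 = 2·0 + 1 = 1 → 2/1
APPEND 43: p_1 = 43·2 + 1 = 87, q_1 = 43·1 + 0 = 43 → 87/43
APPEND 14: p_2 = 14·87 + 2 = 1220, q_2 = 14·43 + 1 = 603 → 1220/603
APPEND 50: p_3 = 50·1220 + 87 = 61087, q_3 = 50·603 + 43 = 30193 → 61087/30193
APPEND 24: p_4 = 24·61087 + 1220 = 1467308, q_4 = 24·30193 + 603 = 725235 → 1467308/725235
APPEND 10: p_5 = 10·1467308 + 61087 = 14734167, q_5 = 10·725235 + 30193 = 7282543 → 14734167/7282543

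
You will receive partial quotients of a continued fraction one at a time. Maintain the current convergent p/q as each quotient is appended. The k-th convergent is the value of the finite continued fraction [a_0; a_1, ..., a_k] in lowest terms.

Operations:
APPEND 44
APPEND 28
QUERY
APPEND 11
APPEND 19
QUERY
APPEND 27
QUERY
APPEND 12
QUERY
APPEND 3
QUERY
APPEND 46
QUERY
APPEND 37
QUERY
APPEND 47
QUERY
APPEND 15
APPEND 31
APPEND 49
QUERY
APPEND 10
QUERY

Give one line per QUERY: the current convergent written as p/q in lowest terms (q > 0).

APPEND 44: p_0 = 44·1 + 0 = 44, q_0 = 44·0 + 1 = 1 → 44/1
APPEND 28: p_1 = 28·44 + 1 = 1233, q_1 = 28·1 + 0 = 28 → 1233/28
APPEND 11: p_2 = 11·1233 + 44 = 13607, q_2 = 11·28 + 1 = 309 → 13607/309
APPEND 19: p_3 = 19·13607 + 1233 = 259766, q_3 = 19·309 + 28 = 5899 → 259766/5899
APPEND 27: p_4 = 27·259766 + 13607 = 7027289, q_4 = 27·5899 + 309 = 159582 → 7027289/159582
APPEND 12: p_5 = 12·7027289 + 259766 = 84587234, q_5 = 12·159582 + 5899 = 1920883 → 84587234/1920883
APPEND 3: p_6 = 3·84587234 + 7027289 = 260788991, q_6 = 3·1920883 + 159582 = 5922231 → 260788991/5922231
APPEND 46: p_7 = 46·260788991 + 84587234 = 12080880820, q_7 = 46·5922231 + 1920883 = 274343509 → 12080880820/274343509
APPEND 37: p_8 = 37·12080880820 + 260788991 = 447253379331, q_8 = 37·274343509 + 5922231 = 10156632064 → 447253379331/10156632064
APPEND 47: p_9 = 47·447253379331 + 12080880820 = 21032989709377, q_9 = 47·10156632064 + 274343509 = 477636050517 → 21032989709377/477636050517
APPEND 15: p_10 = 15·21032989709377 + 447253379331 = 315942099019986, q_10 = 15·477636050517 + 10156632064 = 7174697389819 → 315942099019986/7174697389819
APPEND 31: p_11 = 31·315942099019986 + 21032989709377 = 9815238059328943, q_11 = 31·7174697389819 + 477636050517 = 222893255134906 → 9815238059328943/222893255134906
APPEND 49: p_12 = 49·9815238059328943 + 315942099019986 = 481262607006138193, q_12 = 49·222893255134906 + 7174697389819 = 10928944199000213 → 481262607006138193/10928944199000213
APPEND 10: p_13 = 10·481262607006138193 + 9815238059328943 = 4822441308120710873, q_13 = 10·10928944199000213 + 222893255134906 = 109512335245137036 → 4822441308120710873/109512335245137036

1233/28
259766/5899
7027289/159582
84587234/1920883
260788991/5922231
12080880820/274343509
447253379331/10156632064
21032989709377/477636050517
481262607006138193/10928944199000213
4822441308120710873/109512335245137036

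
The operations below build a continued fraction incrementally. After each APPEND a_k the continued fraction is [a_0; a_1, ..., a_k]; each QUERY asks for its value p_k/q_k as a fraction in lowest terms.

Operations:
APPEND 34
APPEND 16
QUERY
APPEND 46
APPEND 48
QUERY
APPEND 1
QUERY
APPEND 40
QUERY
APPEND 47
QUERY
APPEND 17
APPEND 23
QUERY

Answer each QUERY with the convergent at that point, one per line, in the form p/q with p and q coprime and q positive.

APPEND 34: p_0 = 34·1 + 0 = 34, q_0 = 34·0 + 1 = 1 → 34/1
APPEND 16: p_1 = 16·34 + 1 = 545, q_1 = 16·1 + 0 = 16 → 545/16
APPEND 46: p_2 = 46·545 + 34 = 25104, q_2 = 46·16 + 1 = 737 → 25104/737
APPEND 48: p_3 = 48·25104 + 545 = 1205537, q_3 = 48·737 + 16 = 35392 → 1205537/35392
APPEND 1: p_4 = 1·1205537 + 25104 = 1230641, q_4 = 1·35392 + 737 = 36129 → 1230641/36129
APPEND 40: p_5 = 40·1230641 + 1205537 = 50431177, q_5 = 40·36129 + 35392 = 1480552 → 50431177/1480552
APPEND 47: p_6 = 47·50431177 + 1230641 = 2371495960, q_6 = 47·1480552 + 36129 = 69622073 → 2371495960/69622073
APPEND 17: p_7 = 17·2371495960 + 50431177 = 40365862497, q_7 = 17·69622073 + 1480552 = 1185055793 → 40365862497/1185055793
APPEND 23: p_8 = 23·40365862497 + 2371495960 = 930786333391, q_8 = 23·1185055793 + 69622073 = 27325905312 → 930786333391/27325905312

545/16
1205537/35392
1230641/36129
50431177/1480552
2371495960/69622073
930786333391/27325905312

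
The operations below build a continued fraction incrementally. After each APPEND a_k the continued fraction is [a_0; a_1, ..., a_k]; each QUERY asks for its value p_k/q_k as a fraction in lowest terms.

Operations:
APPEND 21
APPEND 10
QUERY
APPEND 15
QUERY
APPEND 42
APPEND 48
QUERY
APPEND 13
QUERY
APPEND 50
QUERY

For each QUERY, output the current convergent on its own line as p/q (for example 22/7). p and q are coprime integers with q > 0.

APPEND 21: p_0 = 21·1 + 0 = 21, q_0 = 21·0 + 1 = 1 → 21/1
APPEND 10: p_1 = 10·21 + 1 = 211, q_1 = 10·1 + 0 = 10 → 211/10
APPEND 15: p_2 = 15·211 + 21 = 3186, q_2 = 15·10 + 1 = 151 → 3186/151
APPEND 42: p_3 = 42·3186 + 211 = 134023, q_3 = 42·151 + 10 = 6352 → 134023/6352
APPEND 48: p_4 = 48·134023 + 3186 = 6436290, q_4 = 48·6352 + 151 = 305047 → 6436290/305047
APPEND 13: p_5 = 13·6436290 + 134023 = 83805793, q_5 = 13·305047 + 6352 = 3971963 → 83805793/3971963
APPEND 50: p_6 = 50·83805793 + 6436290 = 4196725940, q_6 = 50·3971963 + 305047 = 198903197 → 4196725940/198903197

211/10
3186/151
6436290/305047
83805793/3971963
4196725940/198903197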